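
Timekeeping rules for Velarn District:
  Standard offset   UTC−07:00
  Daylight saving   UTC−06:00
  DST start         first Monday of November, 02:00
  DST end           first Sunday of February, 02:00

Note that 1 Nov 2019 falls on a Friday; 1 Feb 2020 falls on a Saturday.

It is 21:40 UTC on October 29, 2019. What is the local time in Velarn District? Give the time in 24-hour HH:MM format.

1 November 2019 is a Friday, so the first Monday is November 4.
1 February 2020 is a Saturday, so the first Sunday is February 2.
At the standard offset (UTC−07:00), 21:40 UTC − 7h = 14:40 Velarn District standard time.
The standard-time date in Velarn District, October 29, 2019, does not fall between 4 November 2019 and 2 February 2020, so daylight saving is not in effect and Velarn District is at UTC−07:00.
21:40 UTC − 7h = 14:40 local.

14:40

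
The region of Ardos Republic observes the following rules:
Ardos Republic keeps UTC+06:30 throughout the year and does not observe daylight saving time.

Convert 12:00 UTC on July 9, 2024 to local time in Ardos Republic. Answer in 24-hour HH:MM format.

18:30

Ardos Republic has no daylight saving, so its offset is UTC+06:30 year-round.
12:00 UTC + 6h30m = 18:30 local.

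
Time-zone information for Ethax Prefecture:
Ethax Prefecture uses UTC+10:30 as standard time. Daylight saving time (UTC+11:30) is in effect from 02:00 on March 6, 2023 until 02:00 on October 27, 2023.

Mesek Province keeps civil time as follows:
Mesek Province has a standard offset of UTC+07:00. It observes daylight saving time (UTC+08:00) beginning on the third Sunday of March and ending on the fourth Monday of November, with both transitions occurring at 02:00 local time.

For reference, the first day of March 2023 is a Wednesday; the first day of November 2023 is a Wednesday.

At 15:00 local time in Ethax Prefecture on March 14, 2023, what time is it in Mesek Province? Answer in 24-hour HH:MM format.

March 14, 2023 lies within the daylight-saving period (6 March – 27 October), so Ethax Prefecture is on daylight time, UTC+11:30.
15:00 Ethax Prefecture − 11h30m = 03:30 UTC.
1 March 2023 is a Wednesday, so the first Sunday is March 5 and the third is March 19.
1 November 2023 is a Wednesday, so the first Monday is November 6 and the fourth is November 27.
At the standard offset (UTC+07:00), 03:30 UTC + 7h = 10:30 Mesek Province standard time.
The standard-time date in Mesek Province, March 14, 2023, is outside the daylight-saving period (19 March – 27 November), so Mesek Province is on standard time, UTC+07:00.
03:30 UTC + 7h = 10:30 Mesek Province.

10:30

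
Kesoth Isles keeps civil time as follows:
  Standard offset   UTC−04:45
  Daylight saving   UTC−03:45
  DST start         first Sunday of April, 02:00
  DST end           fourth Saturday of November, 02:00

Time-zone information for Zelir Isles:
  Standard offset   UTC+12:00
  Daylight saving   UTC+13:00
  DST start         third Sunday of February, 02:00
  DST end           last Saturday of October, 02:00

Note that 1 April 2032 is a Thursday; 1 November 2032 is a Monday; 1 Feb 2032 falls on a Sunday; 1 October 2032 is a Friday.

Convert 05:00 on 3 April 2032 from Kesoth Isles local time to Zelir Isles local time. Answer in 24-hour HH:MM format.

1 April 2032 is a Thursday, so the first Sunday is April 4.
1 November 2032 is a Monday, so the first Saturday is November 6 and the fourth is November 27.
3 April 2032 is outside the daylight-saving period (4 April – 27 November), so Kesoth Isles is on standard time, UTC−04:45.
05:00 Kesoth Isles + 4h45m = 09:45 UTC.
1 February 2032 is a Sunday, so the first Sunday is February 1 and the third is February 15.
1 October 2032 is a Friday, so Saturdays fall on 2, 9, 16, 23, 30; the last is October 30.
At the standard offset (UTC+12:00), 09:45 UTC + 12h = 21:45 Zelir Isles standard time.
The standard-time date in Zelir Isles, 3 April 2032, lies within the daylight-saving period (15 February – 30 October), so Zelir Isles is on daylight time, UTC+13:00.
09:45 UTC + 13h = 22:45 Zelir Isles.

22:45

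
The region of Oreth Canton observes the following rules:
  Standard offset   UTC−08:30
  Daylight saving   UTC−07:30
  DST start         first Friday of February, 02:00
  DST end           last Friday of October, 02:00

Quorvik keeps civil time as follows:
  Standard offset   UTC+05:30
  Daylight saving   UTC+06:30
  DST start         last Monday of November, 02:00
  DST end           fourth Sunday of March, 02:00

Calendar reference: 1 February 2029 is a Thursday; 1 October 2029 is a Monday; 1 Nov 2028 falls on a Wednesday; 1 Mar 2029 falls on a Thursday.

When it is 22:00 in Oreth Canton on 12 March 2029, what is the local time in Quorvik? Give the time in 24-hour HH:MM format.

12:00

1 February 2029 is a Thursday, so the first Friday is February 2.
1 October 2029 is a Monday, so Fridays fall on 5, 12, 19, 26; the last is October 26.
12 March 2029 falls between 2 February and 26 October, so daylight saving is in effect and Oreth Canton is at UTC−07:30.
22:00 Oreth Canton + 7h30m = 05:30 UTC (rolling into the next day, 13 March 2029).
1 November 2028 is a Wednesday, so Mondays fall on 6, 13, 20, 27; the last is November 27.
1 March 2029 is a Thursday, so the first Sunday is March 4 and the fourth is March 25.
At the standard offset (UTC+05:30), 05:30 UTC + 5h30m = 11:00 Quorvik standard time.
Daylight saving runs 27 November 2028 – 25 March 2029; the standard-time date in Quorvik, 13 March 2029, is inside that window, so Quorvik is at UTC+06:30.
05:30 UTC + 6h30m = 12:00 Quorvik.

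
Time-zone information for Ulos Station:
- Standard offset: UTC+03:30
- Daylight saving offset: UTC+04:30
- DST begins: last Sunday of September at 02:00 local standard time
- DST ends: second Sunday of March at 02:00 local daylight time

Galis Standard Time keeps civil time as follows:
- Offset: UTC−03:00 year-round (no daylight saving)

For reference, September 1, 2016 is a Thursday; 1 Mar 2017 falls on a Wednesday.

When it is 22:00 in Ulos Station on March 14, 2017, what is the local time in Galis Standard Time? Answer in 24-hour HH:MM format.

1 September 2016 is a Thursday, so Sundays fall on 4, 11, 18, 25; the last is September 25.
1 March 2017 is a Wednesday, so the first Sunday is March 5 and the second is March 12.
March 14, 2017 does not fall between 25 September 2016 and 12 March 2017, so daylight saving is not in effect and Ulos Station is at UTC+03:30.
22:00 Ulos Station − 3h30m = 18:30 UTC.
Galis Standard Time stays on UTC−03:00 all year.
18:30 UTC − 3h = 15:30 Galis Standard Time.

15:30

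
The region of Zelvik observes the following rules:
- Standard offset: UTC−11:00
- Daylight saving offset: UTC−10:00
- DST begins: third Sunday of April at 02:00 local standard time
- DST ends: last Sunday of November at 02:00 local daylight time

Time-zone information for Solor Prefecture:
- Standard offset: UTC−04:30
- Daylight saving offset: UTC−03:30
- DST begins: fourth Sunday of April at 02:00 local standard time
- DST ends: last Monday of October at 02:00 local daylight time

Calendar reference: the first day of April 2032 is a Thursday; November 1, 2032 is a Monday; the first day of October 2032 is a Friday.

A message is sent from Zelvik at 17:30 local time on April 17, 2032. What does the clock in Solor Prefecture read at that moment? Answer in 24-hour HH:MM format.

1 April 2032 is a Thursday, so the first Sunday is April 4 and the third is April 18.
1 November 2032 is a Monday, so Sundays fall on 7, 14, 21, 28; the last is November 28.
April 17, 2032 does not fall between 18 April and 28 November, so daylight saving is not in effect and Zelvik is at UTC−11:00.
17:30 Zelvik + 11h = 04:30 UTC (rolling into the next day, 18 April 2032).
1 April 2032 is a Thursday, so the first Sunday is April 4 and the fourth is April 25.
1 October 2032 is a Friday, so Mondays fall on 4, 11, 18, 25; the last is October 25.
At the standard offset (UTC−04:30), 04:30 UTC − 4h30m = 00:00 Solor Prefecture standard time.
The standard-time date in Solor Prefecture, April 18, 2032, is outside the daylight-saving period (25 April – 25 October), so Solor Prefecture is on standard time, UTC−04:30.
04:30 UTC − 4h30m = 00:00 Solor Prefecture.

00:00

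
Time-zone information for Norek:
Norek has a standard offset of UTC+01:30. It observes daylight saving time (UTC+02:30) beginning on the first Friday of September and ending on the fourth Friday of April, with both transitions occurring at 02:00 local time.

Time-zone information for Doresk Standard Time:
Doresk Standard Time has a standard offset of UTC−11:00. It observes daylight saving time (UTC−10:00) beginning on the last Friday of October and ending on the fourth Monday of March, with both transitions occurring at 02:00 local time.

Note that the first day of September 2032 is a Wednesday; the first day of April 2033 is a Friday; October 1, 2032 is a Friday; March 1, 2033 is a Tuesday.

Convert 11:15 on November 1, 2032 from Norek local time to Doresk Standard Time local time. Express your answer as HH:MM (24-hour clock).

1 September 2032 is a Wednesday, so the first Friday is September 3.
1 April 2033 is a Friday, so the first Friday is April 1 and the fourth is April 22.
November 1, 2032 lies within the daylight-saving period (3 September 2032 – 22 April 2033), so Norek is on daylight time, UTC+02:30.
11:15 Norek − 2h30m = 08:45 UTC.
1 October 2032 is a Friday, so Fridays fall on 1, 8, 15, 22, 29; the last is October 29.
1 March 2033 is a Tuesday, so the first Monday is March 7 and the fourth is March 28.
At the standard offset (UTC−11:00), 08:45 UTC − 11h = 21:45 Doresk Standard Time standard time (rolling into the previous day, 31 October 2032).
Daylight saving runs 29 October 2032 – 28 March 2033; the standard-time date in Doresk Standard Time, October 31, 2032, is inside that window, so Doresk Standard Time is at UTC−10:00.
08:45 UTC − 10h = 22:45 Doresk Standard Time (rolling into the previous day, 31 October 2032).

22:45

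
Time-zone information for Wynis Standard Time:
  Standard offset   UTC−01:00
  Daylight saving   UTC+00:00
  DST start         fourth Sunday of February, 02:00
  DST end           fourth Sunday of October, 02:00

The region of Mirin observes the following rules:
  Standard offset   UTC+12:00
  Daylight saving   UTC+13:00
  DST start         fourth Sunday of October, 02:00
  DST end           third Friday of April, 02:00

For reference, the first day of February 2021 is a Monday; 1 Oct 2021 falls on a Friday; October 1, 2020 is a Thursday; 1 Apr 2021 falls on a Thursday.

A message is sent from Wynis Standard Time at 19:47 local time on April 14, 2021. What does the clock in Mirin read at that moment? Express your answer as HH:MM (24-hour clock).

08:47

1 February 2021 is a Monday, so the first Sunday is February 7 and the fourth is February 28.
1 October 2021 is a Friday, so the first Sunday is October 3 and the fourth is October 24.
Daylight saving runs 28 February – 24 October; April 14, 2021 is inside that window, so Wynis Standard Time is at UTC+00:00.
19:47 Wynis Standard Time − 0h = 19:47 UTC.
1 October 2020 is a Thursday, so the first Sunday is October 4 and the fourth is October 25.
1 April 2021 is a Thursday, so the first Friday is April 2 and the third is April 16.
At the standard offset (UTC+12:00), 19:47 UTC + 12h = 07:47 Mirin standard time (rolling into the next day, 15 April 2021).
The standard-time date in Mirin, April 15, 2021, falls between 25 October 2020 and 16 April 2021, so daylight saving is in effect and Mirin is at UTC+13:00.
19:47 UTC + 13h = 08:47 Mirin (rolling into the next day, 15 April 2021).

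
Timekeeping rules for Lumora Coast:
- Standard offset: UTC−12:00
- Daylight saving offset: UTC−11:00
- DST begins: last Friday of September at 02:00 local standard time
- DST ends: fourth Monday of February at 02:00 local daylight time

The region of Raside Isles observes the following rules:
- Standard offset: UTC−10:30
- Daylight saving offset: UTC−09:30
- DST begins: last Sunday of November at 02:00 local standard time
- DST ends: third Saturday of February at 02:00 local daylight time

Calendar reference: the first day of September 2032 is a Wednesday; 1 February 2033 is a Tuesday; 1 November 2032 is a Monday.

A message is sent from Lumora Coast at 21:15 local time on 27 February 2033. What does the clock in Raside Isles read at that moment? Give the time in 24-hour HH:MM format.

21:45

1 September 2032 is a Wednesday, so Fridays fall on 3, 10, 17, 24; the last is September 24.
1 February 2033 is a Tuesday, so the first Monday is February 7 and the fourth is February 28.
Daylight saving runs 24 September 2032 – 28 February 2033; 27 February 2033 is inside that window, so Lumora Coast is at UTC−11:00.
21:15 Lumora Coast + 11h = 08:15 UTC (rolling into the next day, 28 February 2033).
1 November 2032 is a Monday, so Sundays fall on 7, 14, 21, 28; the last is November 28.
1 February 2033 is a Tuesday, so the first Saturday is February 5 and the third is February 19.
At the standard offset (UTC−10:30), 08:15 UTC − 10h30m = 21:45 Raside Isles standard time (rolling into the previous day, 27 February 2033).
Daylight saving runs 28 November 2032 – 19 February 2033; the standard-time date in Raside Isles, 27 February 2033, is outside that window, so Raside Isles is on standard time at UTC−10:30.
08:15 UTC − 10h30m = 21:45 Raside Isles (rolling into the previous day, 27 February 2033).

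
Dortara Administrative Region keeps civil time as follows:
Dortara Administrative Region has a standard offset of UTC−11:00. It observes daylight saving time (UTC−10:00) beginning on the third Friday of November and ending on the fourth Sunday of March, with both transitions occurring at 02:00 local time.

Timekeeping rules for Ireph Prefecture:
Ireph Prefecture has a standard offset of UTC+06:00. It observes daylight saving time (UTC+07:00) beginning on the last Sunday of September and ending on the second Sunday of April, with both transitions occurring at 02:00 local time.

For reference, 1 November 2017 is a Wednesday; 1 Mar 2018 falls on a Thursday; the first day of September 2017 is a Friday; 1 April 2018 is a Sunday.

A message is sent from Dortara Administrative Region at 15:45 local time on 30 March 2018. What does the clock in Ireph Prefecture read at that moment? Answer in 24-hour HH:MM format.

09:45

1 November 2017 is a Wednesday, so the first Friday is November 3 and the third is November 17.
1 March 2018 is a Thursday, so the first Sunday is March 4 and the fourth is March 25.
Daylight saving runs 17 November 2017 – 25 March 2018; 30 March 2018 is outside that window, so Dortara Administrative Region is on standard time at UTC−11:00.
15:45 Dortara Administrative Region + 11h = 02:45 UTC (rolling into the next day, 31 March 2018).
1 September 2017 is a Friday, so Sundays fall on 3, 10, 17, 24; the last is September 24.
1 April 2018 is a Sunday, so the first Sunday is April 1 and the second is April 8.
At the standard offset (UTC+06:00), 02:45 UTC + 6h = 08:45 Ireph Prefecture standard time.
The standard-time date in Ireph Prefecture, 31 March 2018, falls between 24 September 2017 and 8 April 2018, so daylight saving is in effect and Ireph Prefecture is at UTC+07:00.
02:45 UTC + 7h = 09:45 Ireph Prefecture.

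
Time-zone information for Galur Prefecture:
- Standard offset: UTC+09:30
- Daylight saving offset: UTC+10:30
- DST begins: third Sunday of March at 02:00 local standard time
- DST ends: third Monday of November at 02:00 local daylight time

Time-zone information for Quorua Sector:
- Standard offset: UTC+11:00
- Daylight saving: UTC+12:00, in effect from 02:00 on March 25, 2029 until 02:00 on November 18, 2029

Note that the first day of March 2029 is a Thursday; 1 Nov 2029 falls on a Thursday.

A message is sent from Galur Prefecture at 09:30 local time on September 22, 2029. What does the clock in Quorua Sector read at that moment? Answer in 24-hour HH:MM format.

1 March 2029 is a Thursday, so the first Sunday is March 4 and the third is March 18.
1 November 2029 is a Thursday, so the first Monday is November 5 and the third is November 19.
September 22, 2029 lies within the daylight-saving period (18 March – 19 November), so Galur Prefecture is on daylight time, UTC+10:30.
09:30 Galur Prefecture − 10h30m = 23:00 UTC (rolling into the previous day, 21 September 2029).
At the standard offset (UTC+11:00), 23:00 UTC + 11h = 10:00 Quorua Sector standard time (rolling into the next day, 22 September 2029).
The standard-time date in Quorua Sector, September 22, 2029, falls between 25 March and 18 November, so daylight saving is in effect and Quorua Sector is at UTC+12:00.
23:00 UTC + 12h = 11:00 Quorua Sector (rolling into the next day, 22 September 2029).

11:00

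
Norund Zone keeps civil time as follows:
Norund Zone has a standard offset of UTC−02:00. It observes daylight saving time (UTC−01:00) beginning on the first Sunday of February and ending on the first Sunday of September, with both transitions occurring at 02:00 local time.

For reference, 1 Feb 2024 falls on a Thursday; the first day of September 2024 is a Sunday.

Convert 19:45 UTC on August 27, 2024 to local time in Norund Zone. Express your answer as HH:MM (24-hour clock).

1 February 2024 is a Thursday, so the first Sunday is February 4.
1 September 2024 is a Sunday, so the first Sunday is September 1.
At the standard offset (UTC−02:00), 19:45 UTC − 2h = 17:45 Norund Zone standard time.
The standard-time date in Norund Zone, August 27, 2024, falls between 4 February and 1 September, so daylight saving is in effect and Norund Zone is at UTC−01:00.
19:45 UTC − 1h = 18:45 local.

18:45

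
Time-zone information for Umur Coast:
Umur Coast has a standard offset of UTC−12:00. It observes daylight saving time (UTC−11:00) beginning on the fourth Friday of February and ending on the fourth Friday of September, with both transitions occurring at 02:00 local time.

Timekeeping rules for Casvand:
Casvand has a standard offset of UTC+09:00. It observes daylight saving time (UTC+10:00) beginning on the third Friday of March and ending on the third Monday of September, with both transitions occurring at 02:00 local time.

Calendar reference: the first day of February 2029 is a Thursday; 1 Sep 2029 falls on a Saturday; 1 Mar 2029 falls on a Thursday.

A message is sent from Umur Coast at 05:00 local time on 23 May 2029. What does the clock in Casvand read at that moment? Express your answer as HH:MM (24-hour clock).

1 February 2029 is a Thursday, so the first Friday is February 2 and the fourth is February 23.
1 September 2029 is a Saturday, so the first Friday is September 7 and the fourth is September 28.
23 May 2029 falls between 23 February and 28 September, so daylight saving is in effect and Umur Coast is at UTC−11:00.
05:00 Umur Coast + 11h = 16:00 UTC.
1 March 2029 is a Thursday, so the first Friday is March 2 and the third is March 16.
1 September 2029 is a Saturday, so the first Monday is September 3 and the third is September 17.
At the standard offset (UTC+09:00), 16:00 UTC + 9h = 01:00 Casvand standard time (rolling into the next day, 24 May 2029).
The standard-time date in Casvand, 24 May 2029, falls between 16 March and 17 September, so daylight saving is in effect and Casvand is at UTC+10:00.
16:00 UTC + 10h = 02:00 Casvand (rolling into the next day, 24 May 2029).

02:00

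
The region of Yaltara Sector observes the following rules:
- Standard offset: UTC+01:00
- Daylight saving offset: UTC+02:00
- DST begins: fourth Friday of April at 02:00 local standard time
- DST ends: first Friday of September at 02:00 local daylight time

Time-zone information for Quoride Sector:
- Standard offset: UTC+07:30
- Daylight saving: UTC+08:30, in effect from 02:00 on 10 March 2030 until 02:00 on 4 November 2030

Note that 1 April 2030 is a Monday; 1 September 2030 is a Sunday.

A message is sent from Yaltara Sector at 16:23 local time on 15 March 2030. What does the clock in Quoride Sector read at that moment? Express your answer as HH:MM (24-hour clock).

23:53

1 April 2030 is a Monday, so the first Friday is April 5 and the fourth is April 26.
1 September 2030 is a Sunday, so the first Friday is September 6.
15 March 2030 is outside the daylight-saving period (26 April – 6 September), so Yaltara Sector is on standard time, UTC+01:00.
16:23 Yaltara Sector − 1h = 15:23 UTC.
At the standard offset (UTC+07:30), 15:23 UTC + 7h30m = 22:53 Quoride Sector standard time.
Daylight saving runs 10 March – 4 November; the standard-time date in Quoride Sector, 15 March 2030, is inside that window, so Quoride Sector is at UTC+08:30.
15:23 UTC + 8h30m = 23:53 Quoride Sector.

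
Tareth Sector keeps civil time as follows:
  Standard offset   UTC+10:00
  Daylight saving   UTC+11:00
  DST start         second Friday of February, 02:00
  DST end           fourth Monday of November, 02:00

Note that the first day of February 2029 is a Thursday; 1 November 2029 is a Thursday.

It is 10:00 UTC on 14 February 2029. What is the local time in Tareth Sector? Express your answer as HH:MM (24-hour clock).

21:00

1 February 2029 is a Thursday, so the first Friday is February 2 and the second is February 9.
1 November 2029 is a Thursday, so the first Monday is November 5 and the fourth is November 26.
At the standard offset (UTC+10:00), 10:00 UTC + 10h = 20:00 Tareth Sector standard time.
The standard-time date in Tareth Sector, 14 February 2029, falls between 9 February and 26 November, so daylight saving is in effect and Tareth Sector is at UTC+11:00.
10:00 UTC + 11h = 21:00 local.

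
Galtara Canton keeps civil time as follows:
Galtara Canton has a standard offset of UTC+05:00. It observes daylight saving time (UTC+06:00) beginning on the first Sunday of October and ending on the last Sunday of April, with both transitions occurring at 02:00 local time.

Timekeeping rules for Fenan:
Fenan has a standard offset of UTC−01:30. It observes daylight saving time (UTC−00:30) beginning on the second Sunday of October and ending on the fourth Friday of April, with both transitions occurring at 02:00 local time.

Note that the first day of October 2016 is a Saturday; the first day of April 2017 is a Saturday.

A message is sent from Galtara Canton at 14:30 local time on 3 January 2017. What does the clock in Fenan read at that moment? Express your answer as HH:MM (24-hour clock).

08:00

1 October 2016 is a Saturday, so the first Sunday is October 2.
1 April 2017 is a Saturday, so Sundays fall on 2, 9, 16, 23, 30; the last is April 30.
Daylight saving runs 2 October 2016 – 30 April 2017; 3 January 2017 is inside that window, so Galtara Canton is at UTC+06:00.
14:30 Galtara Canton − 6h = 08:30 UTC.
1 October 2016 is a Saturday, so the first Sunday is October 2 and the second is October 9.
1 April 2017 is a Saturday, so the first Friday is April 7 and the fourth is April 28.
At the standard offset (UTC−01:30), 08:30 UTC − 1h30m = 07:00 Fenan standard time.
Daylight saving runs 9 October 2016 – 28 April 2017; the standard-time date in Fenan, 3 January 2017, is inside that window, so Fenan is at UTC−00:30.
08:30 UTC − 0h30m = 08:00 Fenan.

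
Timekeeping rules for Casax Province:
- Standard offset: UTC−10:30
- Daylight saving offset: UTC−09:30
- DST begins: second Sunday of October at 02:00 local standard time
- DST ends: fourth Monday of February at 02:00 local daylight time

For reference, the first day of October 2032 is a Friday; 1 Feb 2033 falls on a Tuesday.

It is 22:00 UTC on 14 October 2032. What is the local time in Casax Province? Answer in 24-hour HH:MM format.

1 October 2032 is a Friday, so the first Sunday is October 3 and the second is October 10.
1 February 2033 is a Tuesday, so the first Monday is February 7 and the fourth is February 28.
At the standard offset (UTC−10:30), 22:00 UTC − 10h30m = 11:30 Casax Province standard time.
Daylight saving runs 10 October 2032 – 28 February 2033; the standard-time date in Casax Province, 14 October 2032, is inside that window, so Casax Province is at UTC−09:30.
22:00 UTC − 9h30m = 12:30 local.

12:30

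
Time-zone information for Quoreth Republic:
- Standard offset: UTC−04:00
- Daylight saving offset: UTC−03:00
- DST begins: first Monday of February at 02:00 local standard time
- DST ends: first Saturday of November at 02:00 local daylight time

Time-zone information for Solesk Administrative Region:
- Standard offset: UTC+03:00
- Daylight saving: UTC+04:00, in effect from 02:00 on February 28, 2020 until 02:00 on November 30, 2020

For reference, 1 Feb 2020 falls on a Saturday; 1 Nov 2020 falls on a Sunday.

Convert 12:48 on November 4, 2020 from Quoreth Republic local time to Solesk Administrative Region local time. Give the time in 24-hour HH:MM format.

19:48

1 February 2020 is a Saturday, so the first Monday is February 3.
1 November 2020 is a Sunday, so the first Saturday is November 7.
November 4, 2020 lies within the daylight-saving period (3 February – 7 November), so Quoreth Republic is on daylight time, UTC−03:00.
12:48 Quoreth Republic + 3h = 15:48 UTC.
At the standard offset (UTC+03:00), 15:48 UTC + 3h = 18:48 Solesk Administrative Region standard time.
The standard-time date in Solesk Administrative Region, November 4, 2020, lies within the daylight-saving period (28 February – 30 November), so Solesk Administrative Region is on daylight time, UTC+04:00.
15:48 UTC + 4h = 19:48 Solesk Administrative Region.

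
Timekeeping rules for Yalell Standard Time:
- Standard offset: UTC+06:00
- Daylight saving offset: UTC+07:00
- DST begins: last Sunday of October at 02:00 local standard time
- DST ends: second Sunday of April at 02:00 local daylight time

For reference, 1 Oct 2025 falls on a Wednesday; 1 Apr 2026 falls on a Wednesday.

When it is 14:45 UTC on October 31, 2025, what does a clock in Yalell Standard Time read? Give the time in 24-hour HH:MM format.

21:45

1 October 2025 is a Wednesday, so Sundays fall on 5, 12, 19, 26; the last is October 26.
1 April 2026 is a Wednesday, so the first Sunday is April 5 and the second is April 12.
At the standard offset (UTC+06:00), 14:45 UTC + 6h = 20:45 Yalell Standard Time standard time.
The standard-time date in Yalell Standard Time, October 31, 2025, falls between 26 October 2025 and 12 April 2026, so daylight saving is in effect and Yalell Standard Time is at UTC+07:00.
14:45 UTC + 7h = 21:45 local.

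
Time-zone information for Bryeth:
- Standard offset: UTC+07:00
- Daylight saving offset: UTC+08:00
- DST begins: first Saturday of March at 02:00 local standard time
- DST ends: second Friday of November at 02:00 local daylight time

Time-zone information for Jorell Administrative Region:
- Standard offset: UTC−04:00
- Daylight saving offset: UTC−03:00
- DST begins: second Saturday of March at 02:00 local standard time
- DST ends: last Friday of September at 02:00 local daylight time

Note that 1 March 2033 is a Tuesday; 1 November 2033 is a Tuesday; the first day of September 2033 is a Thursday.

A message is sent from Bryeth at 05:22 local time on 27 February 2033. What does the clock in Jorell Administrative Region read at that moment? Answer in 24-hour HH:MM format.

1 March 2033 is a Tuesday, so the first Saturday is March 5.
1 November 2033 is a Tuesday, so the first Friday is November 4 and the second is November 11.
Daylight saving runs 5 March – 11 November; 27 February 2033 is outside that window, so Bryeth is on standard time at UTC+07:00.
05:22 Bryeth − 7h = 22:22 UTC (rolling into the previous day, 26 February 2033).
1 March 2033 is a Tuesday, so the first Saturday is March 5 and the second is March 12.
1 September 2033 is a Thursday, so Fridays fall on 2, 9, 16, 23, 30; the last is September 30.
At the standard offset (UTC−04:00), 22:22 UTC − 4h = 18:22 Jorell Administrative Region standard time.
Daylight saving runs 12 March – 30 September; the standard-time date in Jorell Administrative Region, 26 February 2033, is outside that window, so Jorell Administrative Region is on standard time at UTC−04:00.
22:22 UTC − 4h = 18:22 Jorell Administrative Region.

18:22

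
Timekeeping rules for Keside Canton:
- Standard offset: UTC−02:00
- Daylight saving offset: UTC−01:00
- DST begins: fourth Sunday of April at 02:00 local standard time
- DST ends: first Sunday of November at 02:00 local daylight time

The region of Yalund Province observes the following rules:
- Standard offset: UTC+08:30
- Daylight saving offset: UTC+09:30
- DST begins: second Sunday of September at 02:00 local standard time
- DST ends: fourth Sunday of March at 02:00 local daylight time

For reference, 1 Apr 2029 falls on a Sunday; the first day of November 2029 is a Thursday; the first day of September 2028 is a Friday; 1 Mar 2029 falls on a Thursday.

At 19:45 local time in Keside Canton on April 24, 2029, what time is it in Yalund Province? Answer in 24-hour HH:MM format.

05:15

1 April 2029 is a Sunday, so the first Sunday is April 1 and the fourth is April 22.
1 November 2029 is a Thursday, so the first Sunday is November 4.
Daylight saving runs 22 April – 4 November; April 24, 2029 is inside that window, so Keside Canton is at UTC−01:00.
19:45 Keside Canton + 1h = 20:45 UTC.
1 September 2028 is a Friday, so the first Sunday is September 3 and the second is September 10.
1 March 2029 is a Thursday, so the first Sunday is March 4 and the fourth is March 25.
At the standard offset (UTC+08:30), 20:45 UTC + 8h30m = 05:15 Yalund Province standard time (rolling into the next day, 25 April 2029).
The standard-time date in Yalund Province, April 25, 2029, does not fall between 10 September 2028 and 25 March 2029, so daylight saving is not in effect and Yalund Province is at UTC+08:30.
20:45 UTC + 8h30m = 05:15 Yalund Province (rolling into the next day, 25 April 2029).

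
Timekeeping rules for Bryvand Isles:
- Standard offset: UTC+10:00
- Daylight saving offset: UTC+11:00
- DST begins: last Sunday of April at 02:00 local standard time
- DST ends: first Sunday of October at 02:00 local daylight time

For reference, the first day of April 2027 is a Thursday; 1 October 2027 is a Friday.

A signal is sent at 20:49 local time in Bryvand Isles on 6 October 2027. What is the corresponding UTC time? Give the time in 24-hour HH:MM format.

1 April 2027 is a Thursday, so Sundays fall on 4, 11, 18, 25; the last is April 25.
1 October 2027 is a Friday, so the first Sunday is October 3.
6 October 2027 does not fall between 25 April and 3 October, so daylight saving is not in effect and Bryvand Isles is at UTC+10:00.
20:49 local − 10h = 10:49 UTC.

10:49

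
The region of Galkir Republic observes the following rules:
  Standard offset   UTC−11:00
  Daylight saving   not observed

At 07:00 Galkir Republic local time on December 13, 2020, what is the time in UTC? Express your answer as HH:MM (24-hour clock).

18:00

Galkir Republic has no daylight saving, so its offset is UTC−11:00 year-round.
07:00 local + 11h = 18:00 UTC.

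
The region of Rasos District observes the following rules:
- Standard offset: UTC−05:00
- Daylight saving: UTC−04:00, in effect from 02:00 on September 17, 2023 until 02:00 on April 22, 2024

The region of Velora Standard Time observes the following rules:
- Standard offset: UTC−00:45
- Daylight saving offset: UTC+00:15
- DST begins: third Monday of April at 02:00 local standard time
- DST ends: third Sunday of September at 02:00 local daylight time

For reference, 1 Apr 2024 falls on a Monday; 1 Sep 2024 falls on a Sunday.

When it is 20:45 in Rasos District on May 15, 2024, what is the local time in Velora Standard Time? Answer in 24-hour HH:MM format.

02:00

Daylight saving runs 17 September 2023 – 22 April 2024; May 15, 2024 is outside that window, so Rasos District is on standard time at UTC−05:00.
20:45 Rasos District + 5h = 01:45 UTC (rolling into the next day, 16 May 2024).
1 April 2024 is a Monday, so the first Monday is April 1 and the third is April 15.
1 September 2024 is a Sunday, so the first Sunday is September 1 and the third is September 15.
At the standard offset (UTC−00:45), 01:45 UTC − 0h45m = 01:00 Velora Standard Time standard time.
The standard-time date in Velora Standard Time, May 16, 2024, falls between 15 April and 15 September, so daylight saving is in effect and Velora Standard Time is at UTC+00:15.
01:45 UTC + 0h15m = 02:00 Velora Standard Time.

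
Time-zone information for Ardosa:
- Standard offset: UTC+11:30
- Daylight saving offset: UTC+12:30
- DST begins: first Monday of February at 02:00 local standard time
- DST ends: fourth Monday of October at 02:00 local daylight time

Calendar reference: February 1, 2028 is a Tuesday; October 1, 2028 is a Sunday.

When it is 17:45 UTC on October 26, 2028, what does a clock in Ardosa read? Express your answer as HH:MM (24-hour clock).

1 February 2028 is a Tuesday, so the first Monday is February 7.
1 October 2028 is a Sunday, so the first Monday is October 2 and the fourth is October 23.
At the standard offset (UTC+11:30), 17:45 UTC + 11h30m = 05:15 Ardosa standard time (rolling into the next day, 27 October 2028).
Daylight saving runs 7 February – 23 October; the standard-time date in Ardosa, October 27, 2028, is outside that window, so Ardosa is on standard time at UTC+11:30.
17:45 UTC + 11h30m = 05:15 local (rolling into the next day, 27 October 2028).

05:15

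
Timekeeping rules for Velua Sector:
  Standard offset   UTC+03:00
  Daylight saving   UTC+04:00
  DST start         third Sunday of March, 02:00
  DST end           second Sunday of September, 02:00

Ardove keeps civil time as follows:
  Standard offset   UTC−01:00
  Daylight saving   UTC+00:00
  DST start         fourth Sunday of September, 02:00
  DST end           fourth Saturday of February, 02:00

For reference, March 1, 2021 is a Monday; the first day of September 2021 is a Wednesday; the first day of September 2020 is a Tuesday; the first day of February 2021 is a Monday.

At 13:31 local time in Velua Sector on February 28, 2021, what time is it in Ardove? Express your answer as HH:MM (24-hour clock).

09:31

1 March 2021 is a Monday, so the first Sunday is March 7 and the third is March 21.
1 September 2021 is a Wednesday, so the first Sunday is September 5 and the second is September 12.
February 28, 2021 does not fall between 21 March and 12 September, so daylight saving is not in effect and Velua Sector is at UTC+03:00.
13:31 Velua Sector − 3h = 10:31 UTC.
1 September 2020 is a Tuesday, so the first Sunday is September 6 and the fourth is September 27.
1 February 2021 is a Monday, so the first Saturday is February 6 and the fourth is February 27.
At the standard offset (UTC−01:00), 10:31 UTC − 1h = 09:31 Ardove standard time.
Daylight saving runs 27 September 2020 – 27 February 2021; the standard-time date in Ardove, February 28, 2021, is outside that window, so Ardove is on standard time at UTC−01:00.
10:31 UTC − 1h = 09:31 Ardove.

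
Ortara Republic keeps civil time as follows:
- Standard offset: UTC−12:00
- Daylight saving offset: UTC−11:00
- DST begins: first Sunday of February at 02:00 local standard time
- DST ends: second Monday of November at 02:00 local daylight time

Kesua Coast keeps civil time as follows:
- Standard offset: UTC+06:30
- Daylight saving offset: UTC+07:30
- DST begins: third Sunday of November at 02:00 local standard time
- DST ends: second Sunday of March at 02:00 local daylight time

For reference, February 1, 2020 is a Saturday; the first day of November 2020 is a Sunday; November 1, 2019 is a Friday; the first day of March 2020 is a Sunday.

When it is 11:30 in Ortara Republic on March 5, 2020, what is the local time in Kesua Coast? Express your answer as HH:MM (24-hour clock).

1 February 2020 is a Saturday, so the first Sunday is February 2.
1 November 2020 is a Sunday, so the first Monday is November 2 and the second is November 9.
Daylight saving runs 2 February – 9 November; March 5, 2020 is inside that window, so Ortara Republic is at UTC−11:00.
11:30 Ortara Republic + 11h = 22:30 UTC.
1 November 2019 is a Friday, so the first Sunday is November 3 and the third is November 17.
1 March 2020 is a Sunday, so the first Sunday is March 1 and the second is March 8.
At the standard offset (UTC+06:30), 22:30 UTC + 6h30m = 05:00 Kesua Coast standard time (rolling into the next day, 6 March 2020).
The standard-time date in Kesua Coast, March 6, 2020, falls between 17 November 2019 and 8 March 2020, so daylight saving is in effect and Kesua Coast is at UTC+07:30.
22:30 UTC + 7h30m = 06:00 Kesua Coast (rolling into the next day, 6 March 2020).

06:00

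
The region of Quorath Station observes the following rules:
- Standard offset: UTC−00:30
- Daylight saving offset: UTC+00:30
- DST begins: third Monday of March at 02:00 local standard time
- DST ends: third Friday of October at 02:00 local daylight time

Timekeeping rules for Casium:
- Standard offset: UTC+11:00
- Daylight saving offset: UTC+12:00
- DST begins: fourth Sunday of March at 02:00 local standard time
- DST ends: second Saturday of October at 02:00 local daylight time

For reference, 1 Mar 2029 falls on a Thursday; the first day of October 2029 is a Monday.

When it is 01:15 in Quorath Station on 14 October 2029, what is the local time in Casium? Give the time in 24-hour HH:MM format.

1 March 2029 is a Thursday, so the first Monday is March 5 and the third is March 19.
1 October 2029 is a Monday, so the first Friday is October 5 and the third is October 19.
Daylight saving runs 19 March – 19 October; 14 October 2029 is inside that window, so Quorath Station is at UTC+00:30.
01:15 Quorath Station − 0h30m = 00:45 UTC.
1 March 2029 is a Thursday, so the first Sunday is March 4 and the fourth is March 25.
1 October 2029 is a Monday, so the first Saturday is October 6 and the second is October 13.
At the standard offset (UTC+11:00), 00:45 UTC + 11h = 11:45 Casium standard time.
The standard-time date in Casium, 14 October 2029, does not fall between 25 March and 13 October, so daylight saving is not in effect and Casium is at UTC+11:00.
00:45 UTC + 11h = 11:45 Casium.

11:45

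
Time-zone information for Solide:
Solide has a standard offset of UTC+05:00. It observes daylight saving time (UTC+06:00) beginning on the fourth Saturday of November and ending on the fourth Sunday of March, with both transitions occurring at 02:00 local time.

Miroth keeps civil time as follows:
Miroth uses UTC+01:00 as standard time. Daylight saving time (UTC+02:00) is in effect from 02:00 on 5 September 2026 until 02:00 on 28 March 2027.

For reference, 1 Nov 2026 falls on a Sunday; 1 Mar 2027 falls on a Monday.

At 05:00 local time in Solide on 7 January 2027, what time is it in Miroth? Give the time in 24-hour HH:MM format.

1 November 2026 is a Sunday, so the first Saturday is November 7 and the fourth is November 28.
1 March 2027 is a Monday, so the first Sunday is March 7 and the fourth is March 28.
7 January 2027 falls between 28 November 2026 and 28 March 2027, so daylight saving is in effect and Solide is at UTC+06:00.
05:00 Solide − 6h = 23:00 UTC (rolling into the previous day, 6 January 2027).
At the standard offset (UTC+01:00), 23:00 UTC + 1h = 00:00 Miroth standard time (rolling into the next day, 7 January 2027).
Daylight saving runs 5 September 2026 – 28 March 2027; the standard-time date in Miroth, 7 January 2027, is inside that window, so Miroth is at UTC+02:00.
23:00 UTC + 2h = 01:00 Miroth (rolling into the next day, 7 January 2027).

01:00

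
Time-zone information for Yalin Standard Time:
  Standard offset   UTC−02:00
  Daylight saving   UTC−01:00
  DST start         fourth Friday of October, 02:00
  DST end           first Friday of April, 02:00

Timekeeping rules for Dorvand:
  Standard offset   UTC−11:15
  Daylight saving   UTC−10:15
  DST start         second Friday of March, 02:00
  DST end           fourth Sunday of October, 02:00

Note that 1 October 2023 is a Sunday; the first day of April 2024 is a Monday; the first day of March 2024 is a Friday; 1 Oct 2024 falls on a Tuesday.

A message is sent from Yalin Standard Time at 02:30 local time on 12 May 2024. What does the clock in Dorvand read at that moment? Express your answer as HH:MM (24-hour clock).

18:15

1 October 2023 is a Sunday, so the first Friday is October 6 and the fourth is October 27.
1 April 2024 is a Monday, so the first Friday is April 5.
12 May 2024 is outside the daylight-saving period (27 October 2023 – 5 April 2024), so Yalin Standard Time is on standard time, UTC−02:00.
02:30 Yalin Standard Time + 2h = 04:30 UTC.
1 March 2024 is a Friday, so the first Friday is March 1 and the second is March 8.
1 October 2024 is a Tuesday, so the first Sunday is October 6 and the fourth is October 27.
At the standard offset (UTC−11:15), 04:30 UTC − 11h15m = 17:15 Dorvand standard time (rolling into the previous day, 11 May 2024).
Daylight saving runs 8 March – 27 October; the standard-time date in Dorvand, 11 May 2024, is inside that window, so Dorvand is at UTC−10:15.
04:30 UTC − 10h15m = 18:15 Dorvand (rolling into the previous day, 11 May 2024).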